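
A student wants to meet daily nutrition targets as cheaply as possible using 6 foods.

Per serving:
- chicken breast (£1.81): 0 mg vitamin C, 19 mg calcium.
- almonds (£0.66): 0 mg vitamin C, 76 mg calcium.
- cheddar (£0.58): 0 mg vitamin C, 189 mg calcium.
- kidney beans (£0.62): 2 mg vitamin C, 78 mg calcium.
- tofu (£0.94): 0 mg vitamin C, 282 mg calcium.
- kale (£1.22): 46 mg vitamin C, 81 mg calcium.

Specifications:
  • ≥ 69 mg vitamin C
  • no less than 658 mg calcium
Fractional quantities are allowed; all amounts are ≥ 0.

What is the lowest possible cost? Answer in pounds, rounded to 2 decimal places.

Let x1 = servings of chicken breast, x2 = servings of almonds, x3 = servings of cheddar, x4 = servings of kidney beans, x5 = servings of tofu, x6 = servings of kale.
Minimize 1.81x1 + 0.66x2 + 0.58x3 + 0.62x4 + 0.94x5 + 1.22x6 subject to:
  2x4 + 46x6 ≥ 69   (vitamin C)
  19x1 + 76x2 + 189x3 + 78x4 + 282x5 + 81x6 ≥ 658   (calcium)
  x1, x2, x3, x4, x5, x6 ≥ 0.
The minimum-cost mix takes nothing from chicken breast, almonds, kidney beans, tofu — only cheddar, kale. There the vitamin C and calcium constraints are tight.
So cheddar = 2.839 servings, kale = 1.5 servings.
Objective = 0.58·2.839 + 1.22·1.5 = 3.4766.

£3.48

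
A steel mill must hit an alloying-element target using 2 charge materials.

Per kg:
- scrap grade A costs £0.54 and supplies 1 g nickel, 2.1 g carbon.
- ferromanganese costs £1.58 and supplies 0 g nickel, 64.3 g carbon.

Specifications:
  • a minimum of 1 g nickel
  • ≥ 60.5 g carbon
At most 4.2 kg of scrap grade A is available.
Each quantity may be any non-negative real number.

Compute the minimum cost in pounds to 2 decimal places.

Set it up as a linear program. Let x1 = kg of scrap grade A, x2 = kg of ferromanganese.
Minimize 0.54x1 + 1.58x2 with:
  1x1 ≥ 1   (nickel)
  2.1x1 + 64.3x2 ≥ 60.5   (carbon)
  x1 ≤ 4.2
  x1, x2 ≥ 0.
Both inputs are positive at the optimum. There the nickel and carbon constraints are tight.
So scrap grade A = 1 kg, ferromanganese = 0.90824 kg.
Hence cost = 0.54·1 + 1.58·0.90824 = £1.97502.

£1.98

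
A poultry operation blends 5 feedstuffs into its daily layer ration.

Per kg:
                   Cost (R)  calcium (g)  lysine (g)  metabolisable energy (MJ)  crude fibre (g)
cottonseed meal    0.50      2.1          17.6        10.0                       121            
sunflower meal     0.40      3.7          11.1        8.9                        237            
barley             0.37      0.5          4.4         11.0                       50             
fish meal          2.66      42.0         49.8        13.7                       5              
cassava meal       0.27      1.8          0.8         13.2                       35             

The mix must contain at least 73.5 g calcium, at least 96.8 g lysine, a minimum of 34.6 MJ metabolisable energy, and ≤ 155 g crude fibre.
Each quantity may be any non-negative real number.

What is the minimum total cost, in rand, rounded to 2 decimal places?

R4.94

Treat it as an LP. Let x1 = kg of cottonseed meal, x2 = kg of sunflower meal, x3 = kg of barley, x4 = kg of fish meal, x5 = kg of cassava meal.
min 0.5x1 + 0.4x2 + 0.37x3 + 2.66x4 + 0.27x5 s.t.:
  2.1x1 + 3.7x2 + 0.5x3 + 42x4 + 1.8x5 ≥ 73.5   (calcium)
  17.6x1 + 11.1x2 + 4.4x3 + 49.8x4 + 0.8x5 ≥ 96.8   (lysine)
  10x1 + 8.9x2 + 11x3 + 13.7x4 + 13.2x5 ≥ 34.6   (metabolisable energy)
  121x1 + 237x2 + 50x3 + 5x4 + 35x5 ≤ 155   (crude fibre)
  x1, x2, x3, x4, x5 ≥ 0.
At the optimum only cottonseed meal, sunflower meal, fish meal, cassava meal are positive (barley = 0). There the calcium, lysine, metabolisable energy, crude fibre constraints are tight.
Solving gives x1 = 0.5235, x2 = 0.312, x4 = 1.685, x5 = 0.2655.
Cost = 0.5·0.5235 + 0.4·0.312 + 2.66·1.685 + 0.27·0.2655 = 4.9403.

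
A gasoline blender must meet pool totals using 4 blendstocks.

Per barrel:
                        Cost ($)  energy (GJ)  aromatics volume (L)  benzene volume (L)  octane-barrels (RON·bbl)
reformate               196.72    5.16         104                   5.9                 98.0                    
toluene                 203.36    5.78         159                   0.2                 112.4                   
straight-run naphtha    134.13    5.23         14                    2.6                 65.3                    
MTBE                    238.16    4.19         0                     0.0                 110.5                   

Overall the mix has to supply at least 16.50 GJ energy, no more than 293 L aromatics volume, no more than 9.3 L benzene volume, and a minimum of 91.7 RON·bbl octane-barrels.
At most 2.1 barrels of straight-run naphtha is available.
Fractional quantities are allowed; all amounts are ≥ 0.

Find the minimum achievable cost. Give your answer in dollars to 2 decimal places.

$475.78

Let x1 = barrels of reformate, x2 = barrels of toluene, x3 = barrels of straight-run naphtha, x4 = barrels of MTBE.
Minimise 196.72x1 + 203.36x2 + 134.13x3 + 238.16x4 with:
  5.16x1 + 5.78x2 + 5.23x3 + 4.19x4 ≥ 16.5   (energy)
  104x1 + 159x2 + 14x3 ≤ 293   (aromatics volume)
  5.9x1 + 0.2x2 + 2.6x3 ≤ 9.3   (benzene volume)
  98x1 + 112.4x2 + 65.3x3 + 110.5x4 ≥ 91.7   (octane-barrels)
  x3 ≤ 2.1
  x1, x2, x3, x4 ≥ 0.
The minimum-cost mix takes nothing from reformate, MTBE — only toluene, straight-run naphtha. There the energy and the straight-run naphtha cap constraints are tight.
That vertex is x2 = 0.9545, x3 = 2.1.
Cost = 203.36·0.9545 + 134.13·2.1 = 475.7801.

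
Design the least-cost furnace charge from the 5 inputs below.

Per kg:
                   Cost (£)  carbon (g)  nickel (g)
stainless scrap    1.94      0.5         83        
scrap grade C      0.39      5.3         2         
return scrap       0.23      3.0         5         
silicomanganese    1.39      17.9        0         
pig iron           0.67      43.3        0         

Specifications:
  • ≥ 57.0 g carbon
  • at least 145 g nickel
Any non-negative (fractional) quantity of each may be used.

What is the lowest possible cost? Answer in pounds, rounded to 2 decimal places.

This is a linear program. Let x1 = kg of stainless scrap, x2 = kg of scrap grade C, x3 = kg of return scrap, x4 = kg of silicomanganese, x5 = kg of pig iron.
Minimise 1.94x1 + 0.39x2 + 0.23x3 + 1.39x4 + 0.67x5 subject to:
  0.5x1 + 5.3x2 + 3x3 + 17.9x4 + 43.3x5 ≥ 57   (carbon)
  83x1 + 2x2 + 5x3 ≥ 145   (nickel)
  x1, x2, x3, x4, x5 ≥ 0.
At the optimum only stainless scrap, pig iron are positive (scrap grade C, return scrap, silicomanganese = 0). Binding constraints: carbon and nickel.
So stainless scrap = 1.747 kg, pig iron = 1.296 kg.
Hence cost = 1.94·1.747 + 0.67·1.296 = £4.2575.

£4.26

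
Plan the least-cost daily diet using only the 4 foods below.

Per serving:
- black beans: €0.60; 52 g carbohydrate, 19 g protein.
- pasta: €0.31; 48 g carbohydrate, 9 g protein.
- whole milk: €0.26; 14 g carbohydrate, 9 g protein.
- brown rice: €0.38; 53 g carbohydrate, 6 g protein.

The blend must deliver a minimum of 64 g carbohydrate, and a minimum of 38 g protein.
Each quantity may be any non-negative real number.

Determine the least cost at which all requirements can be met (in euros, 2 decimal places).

€1.10

Let x1 = servings of black beans, x2 = servings of pasta, x3 = servings of whole milk, x4 = servings of brown rice.
Minimise 0.6x1 + 0.31x2 + 0.26x3 + 0.38x4 subject to:
  52x1 + 48x2 + 14x3 + 53x4 ≥ 64   (carbohydrate)
  19x1 + 9x2 + 9x3 + 6x4 ≥ 38   (protein)
  x1, x2, x3, x4 ≥ 0.
The minimum-cost mix takes nothing from black beans, brown rice — only pasta, whole milk. Binding constraints: carbohydrate and protein.
Optimal quantities: pasta = 0.1438 servings, whole milk = 4.078 servings.
Hence cost = 0.31·0.1438 + 0.26·4.078 = €1.1049.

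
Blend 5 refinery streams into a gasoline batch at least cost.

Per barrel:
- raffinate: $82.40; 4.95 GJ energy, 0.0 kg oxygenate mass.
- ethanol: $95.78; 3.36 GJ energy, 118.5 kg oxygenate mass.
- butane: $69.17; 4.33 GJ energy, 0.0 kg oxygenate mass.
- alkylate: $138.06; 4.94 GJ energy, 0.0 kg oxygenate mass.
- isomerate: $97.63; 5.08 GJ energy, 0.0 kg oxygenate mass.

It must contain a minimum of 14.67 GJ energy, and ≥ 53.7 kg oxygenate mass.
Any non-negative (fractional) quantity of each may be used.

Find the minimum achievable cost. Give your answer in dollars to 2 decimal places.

Let x1 = barrels of raffinate, x2 = barrels of ethanol, x3 = barrels of butane, x4 = barrels of alkylate, x5 = barrels of isomerate.
Minimize 82.4x1 + 95.78x2 + 69.17x3 + 138.06x4 + 97.63x5 with:
  4.95x1 + 3.36x2 + 4.33x3 + 4.94x4 + 5.08x5 ≥ 14.67   (energy)
  118.5x2 ≥ 53.7   (oxygenate mass)
  x1, x2, x3, x4, x5 ≥ 0.
The optimal basis is {ethanol, butane}; raffinate, alkylate, isomerate drop out. Binding constraints: energy and oxygenate mass.
That vertex is x2 = 0.453165, x3 = 3.03634.
Hence cost = 95.78·0.453165 + 69.17·3.03634 = $253.4278.

$253.43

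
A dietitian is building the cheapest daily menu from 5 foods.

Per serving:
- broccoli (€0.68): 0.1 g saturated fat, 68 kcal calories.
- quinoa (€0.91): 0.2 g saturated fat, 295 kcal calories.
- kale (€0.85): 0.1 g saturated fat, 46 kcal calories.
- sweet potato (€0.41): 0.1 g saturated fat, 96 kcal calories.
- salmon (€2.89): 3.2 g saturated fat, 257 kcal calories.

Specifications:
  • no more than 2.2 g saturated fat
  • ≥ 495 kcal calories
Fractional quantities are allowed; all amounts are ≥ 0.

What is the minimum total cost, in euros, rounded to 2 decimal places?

€1.53

Let x1 = servings of broccoli, x2 = servings of quinoa, x3 = servings of kale, x4 = servings of sweet potato, x5 = servings of salmon.
Minimize 0.68x1 + 0.91x2 + 0.85x3 + 0.41x4 + 2.89x5 subject to:
  0.1x1 + 0.2x2 + 0.1x3 + 0.1x4 + 3.2x5 ≤ 2.2   (saturated fat)
  68x1 + 295x2 + 46x3 + 96x4 + 257x5 ≥ 495   (calories)
  x1, x2, x3, x4, x5 ≥ 0.
The cheapest feasible vertex uses only quinoa; broccoli, kale, sweet potato, salmon are not used. The calories requirement is met with equality.
Solving gives x2 = 1.678.
Objective = 0.91·1.678 = 1.5270.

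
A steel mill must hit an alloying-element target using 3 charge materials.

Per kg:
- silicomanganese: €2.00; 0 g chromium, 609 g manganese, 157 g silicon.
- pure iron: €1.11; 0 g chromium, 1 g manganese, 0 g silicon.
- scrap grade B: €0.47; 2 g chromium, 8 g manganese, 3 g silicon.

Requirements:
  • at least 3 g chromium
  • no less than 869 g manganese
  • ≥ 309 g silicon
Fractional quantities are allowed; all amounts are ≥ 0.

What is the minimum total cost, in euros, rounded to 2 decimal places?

Set it up as a linear program. Let x1 = kg of silicomanganese, x2 = kg of pure iron, x3 = kg of scrap grade B.
Minimize 2x1 + 1.11x2 + 0.47x3 s.t.:
  2x3 ≥ 3   (chromium)
  609x1 + 1x2 + 8x3 ≥ 869   (manganese)
  157x1 + 3x3 ≥ 309   (silicon)
  x1, x2, x3 ≥ 0.
The minimum-cost mix takes nothing from pure iron — only silicomanganese, scrap grade B. Binding constraints: chromium and silicon.
Solving gives x1 = 1.939, x3 = 1.5.
Total cost: 2·1.939 + 0.47·1.5 = 4.5830.

€4.58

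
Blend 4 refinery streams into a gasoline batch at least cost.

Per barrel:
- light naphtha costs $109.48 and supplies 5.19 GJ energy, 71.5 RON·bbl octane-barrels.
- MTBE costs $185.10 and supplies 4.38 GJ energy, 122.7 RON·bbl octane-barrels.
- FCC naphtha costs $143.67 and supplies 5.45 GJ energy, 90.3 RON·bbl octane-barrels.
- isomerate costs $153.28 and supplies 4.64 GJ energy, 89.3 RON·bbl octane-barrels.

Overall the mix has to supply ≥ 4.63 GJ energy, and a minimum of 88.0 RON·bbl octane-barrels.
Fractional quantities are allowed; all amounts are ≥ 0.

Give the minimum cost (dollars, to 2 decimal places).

Let x1 = barrels of light naphtha, x2 = barrels of MTBE, x3 = barrels of FCC naphtha, x4 = barrels of isomerate.
Minimise 109.48x1 + 185.1x2 + 143.67x3 + 153.28x4 with:
  5.19x1 + 4.38x2 + 5.45x3 + 4.64x4 ≥ 4.63   (energy)
  71.5x1 + 122.7x2 + 90.3x3 + 89.3x4 ≥ 88   (octane-barrels)
  x1, x2, x3, x4 ≥ 0.
At the optimum only light naphtha, MTBE are positive (FCC naphtha, isomerate = 0). The energy and octane-barrels requirements are met with equality.
That vertex is x1 = 0.56439, x2 = 0.38831.
Hence cost = 109.48·0.56439 + 185.1·0.38831 = $133.6656.

$133.67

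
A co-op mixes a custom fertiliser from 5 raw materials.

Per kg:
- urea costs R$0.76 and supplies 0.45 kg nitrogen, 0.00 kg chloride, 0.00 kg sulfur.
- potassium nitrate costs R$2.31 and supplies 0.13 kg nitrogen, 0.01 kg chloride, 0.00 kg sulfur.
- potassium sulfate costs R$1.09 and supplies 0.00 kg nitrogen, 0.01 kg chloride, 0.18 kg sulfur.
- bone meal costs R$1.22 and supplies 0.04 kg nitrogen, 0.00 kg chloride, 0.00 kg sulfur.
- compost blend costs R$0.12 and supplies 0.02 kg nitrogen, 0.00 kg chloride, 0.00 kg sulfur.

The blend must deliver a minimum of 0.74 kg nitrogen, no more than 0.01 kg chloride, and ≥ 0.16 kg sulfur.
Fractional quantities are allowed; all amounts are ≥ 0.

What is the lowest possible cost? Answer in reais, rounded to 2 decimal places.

Set it up as a linear program. Let x1 = kg of urea, x2 = kg of potassium nitrate, x3 = kg of potassium sulfate, x4 = kg of bone meal, x5 = kg of compost blend.
Minimize 0.76x1 + 2.31x2 + 1.09x3 + 1.22x4 + 0.12x5 s.t.:
  0.45x1 + 0.13x2 + 0.04x4 + 0.02x5 ≥ 0.74   (nitrogen)
  0.01x2 + 0.01x3 ≤ 0.01   (chloride)
  0.18x3 ≥ 0.16   (sulfur)
  x1, x2, x3, x4, x5 ≥ 0.
The optimal basis is {urea, potassium sulfate}; potassium nitrate, bone meal, compost blend drop out. Binding constraints: nitrogen and sulfur.
Optimal quantities: urea = 1.644 kg, potassium sulfate = 0.8889 kg.
Objective = 0.76·1.644 + 1.09·0.8889 = 2.2183.

R$2.22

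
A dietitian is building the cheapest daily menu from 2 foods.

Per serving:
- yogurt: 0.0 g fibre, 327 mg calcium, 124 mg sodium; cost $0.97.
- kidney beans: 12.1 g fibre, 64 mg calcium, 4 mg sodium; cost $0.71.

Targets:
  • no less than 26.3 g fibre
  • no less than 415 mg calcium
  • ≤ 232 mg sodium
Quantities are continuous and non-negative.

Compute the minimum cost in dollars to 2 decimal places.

$2.36

Let x1 = servings of yogurt, x2 = servings of kidney beans.
min 0.97x1 + 0.71x2 subject to:
  12.1x2 ≥ 26.3   (fibre)
  327x1 + 64x2 ≥ 415   (calcium)
  124x1 + 4x2 ≤ 232   (sodium)
  x1, x2 ≥ 0.
Both inputs are positive at the optimum. The fibre and calcium requirements are met with equality.
That vertex is x1 = 0.8437, x2 = 2.174.
Cost = 0.97·0.8437 + 0.71·2.174 = 2.3619.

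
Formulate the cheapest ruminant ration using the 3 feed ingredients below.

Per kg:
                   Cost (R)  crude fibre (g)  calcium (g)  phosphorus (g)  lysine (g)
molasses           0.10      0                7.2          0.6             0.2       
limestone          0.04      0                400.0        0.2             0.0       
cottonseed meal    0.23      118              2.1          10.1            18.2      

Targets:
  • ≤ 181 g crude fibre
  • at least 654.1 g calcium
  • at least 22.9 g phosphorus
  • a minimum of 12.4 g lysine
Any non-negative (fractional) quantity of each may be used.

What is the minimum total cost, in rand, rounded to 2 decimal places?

Let x1 = kg of molasses, x2 = kg of limestone, x3 = kg of cottonseed meal.
Minimize 0.1x1 + 0.04x2 + 0.23x3 with:
  118x3 ≤ 181   (crude fibre)
  7.2x1 + 400x2 + 2.1x3 ≥ 654.1   (calcium)
  0.6x1 + 0.2x2 + 10.1x3 ≥ 22.9   (phosphorus)
  0.2x1 + 18.2x3 ≥ 12.4   (lysine)
  x1, x2, x3 ≥ 0.
All 3 inputs are positive at the optimum. There the crude fibre, calcium, phosphorus constraints are tight.
So molasses = 11.87 kg, limestone = 1.413 kg, cottonseed meal = 1.534 kg.
Cost = 0.1·11.87 + 0.04·1.413 + 0.23·1.534 = 1.5963.

R1.60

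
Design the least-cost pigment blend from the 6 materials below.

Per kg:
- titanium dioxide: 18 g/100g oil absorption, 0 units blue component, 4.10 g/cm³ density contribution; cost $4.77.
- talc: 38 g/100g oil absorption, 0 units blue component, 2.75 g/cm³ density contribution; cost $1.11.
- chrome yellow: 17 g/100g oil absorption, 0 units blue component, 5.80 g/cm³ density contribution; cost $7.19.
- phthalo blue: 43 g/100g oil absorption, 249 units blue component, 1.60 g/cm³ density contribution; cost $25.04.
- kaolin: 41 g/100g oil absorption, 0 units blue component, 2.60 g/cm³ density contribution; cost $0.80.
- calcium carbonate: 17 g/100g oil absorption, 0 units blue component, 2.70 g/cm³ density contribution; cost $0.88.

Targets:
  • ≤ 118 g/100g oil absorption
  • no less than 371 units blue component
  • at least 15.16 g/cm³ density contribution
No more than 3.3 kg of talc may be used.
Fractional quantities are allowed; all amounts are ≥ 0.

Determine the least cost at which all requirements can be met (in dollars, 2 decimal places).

Set it up as a linear program. Let x1 = kg of titanium dioxide, x2 = kg of talc, x3 = kg of chrome yellow, x4 = kg of phthalo blue, x5 = kg of kaolin, x6 = kg of calcium carbonate.
Minimize 4.77x1 + 1.11x2 + 7.19x3 + 25.04x4 + 0.8x5 + 0.88x6 s.t.:
  18x1 + 38x2 + 17x3 + 43x4 + 41x5 + 17x6 ≤ 118   (oil absorption)
  249x4 ≥ 371   (blue component)
  4.1x1 + 2.75x2 + 5.8x3 + 1.6x4 + 2.6x5 + 2.7x6 ≥ 15.16   (density contribution)
  x2 ≤ 3.3
  x1, x2, x3, x4, x5, x6 ≥ 0.
At the optimum only chrome yellow, phthalo blue, calcium carbonate are positive (titanium dioxide, talc, kaolin = 0). Binding constraints: oil absorption, blue component, density contribution.
That vertex is x3 = 1.358, x4 = 1.49, x6 = 1.814.
Hence cost = 7.19·1.358 + 25.04·1.49 + 0.88·1.814 = $48.6699.

$48.67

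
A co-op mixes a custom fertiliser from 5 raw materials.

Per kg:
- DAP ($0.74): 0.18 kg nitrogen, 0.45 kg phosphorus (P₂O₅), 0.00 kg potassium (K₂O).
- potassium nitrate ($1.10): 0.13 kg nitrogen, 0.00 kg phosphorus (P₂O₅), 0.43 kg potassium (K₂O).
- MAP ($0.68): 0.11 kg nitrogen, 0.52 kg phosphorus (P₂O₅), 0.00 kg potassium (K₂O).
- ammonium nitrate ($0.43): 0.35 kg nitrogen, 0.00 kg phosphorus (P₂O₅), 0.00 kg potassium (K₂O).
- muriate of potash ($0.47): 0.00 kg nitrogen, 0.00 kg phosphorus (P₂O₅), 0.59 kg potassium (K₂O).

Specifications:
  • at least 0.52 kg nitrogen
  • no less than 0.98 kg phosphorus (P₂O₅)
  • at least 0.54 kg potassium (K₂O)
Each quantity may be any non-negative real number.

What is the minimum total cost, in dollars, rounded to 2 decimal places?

$2.10

Let x1 = kg of DAP, x2 = kg of potassium nitrate, x3 = kg of MAP, x4 = kg of ammonium nitrate, x5 = kg of muriate of potash.
Minimize 0.74x1 + 1.1x2 + 0.68x3 + 0.43x4 + 0.47x5 s.t.:
  0.18x1 + 0.13x2 + 0.11x3 + 0.35x4 ≥ 0.52   (nitrogen)
  0.45x1 + 0.52x3 ≥ 0.98   (phosphorus (P₂O₅))
  0.43x2 + 0.59x5 ≥ 0.54   (potassium (K₂O))
  x1, x2, x3, x4, x5 ≥ 0.
The optimal basis is {MAP, ammonium nitrate, muriate of potash}; DAP, potassium nitrate drop out. There the nitrogen, phosphorus (P₂O₅), potassium (K₂O) constraints are tight.
Optimal quantities: MAP = 1.885 kg, ammonium nitrate = 0.8934 kg, muriate of potash = 0.9153 kg.
Objective = 0.68·1.885 + 0.43·0.8934 + 0.47·0.9153 = 2.0962.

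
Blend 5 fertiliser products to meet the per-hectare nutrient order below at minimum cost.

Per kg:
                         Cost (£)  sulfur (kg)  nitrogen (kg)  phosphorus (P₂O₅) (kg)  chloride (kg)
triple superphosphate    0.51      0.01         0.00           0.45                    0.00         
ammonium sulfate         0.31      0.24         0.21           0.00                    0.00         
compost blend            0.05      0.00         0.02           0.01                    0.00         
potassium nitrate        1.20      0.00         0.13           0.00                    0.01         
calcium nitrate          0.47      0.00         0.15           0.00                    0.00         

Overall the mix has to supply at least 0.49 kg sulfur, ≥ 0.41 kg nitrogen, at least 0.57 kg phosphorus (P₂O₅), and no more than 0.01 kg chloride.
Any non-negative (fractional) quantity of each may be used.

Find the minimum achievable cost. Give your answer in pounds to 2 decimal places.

Treat it as an LP. Let x1 = kg of triple superphosphate, x2 = kg of ammonium sulfate, x3 = kg of compost blend, x4 = kg of potassium nitrate, x5 = kg of calcium nitrate.
Minimise 0.51x1 + 0.31x2 + 0.05x3 + 1.2x4 + 0.47x5 s.t.:
  0.01x1 + 0.24x2 ≥ 0.49   (sulfur)
  0.21x2 + 0.02x3 + 0.13x4 + 0.15x5 ≥ 0.41   (nitrogen)
  0.45x1 + 0.01x3 ≥ 0.57   (phosphorus (P₂O₅))
  0.01x4 ≤ 0.01   (chloride)
  x1, x2, x3, x4, x5 ≥ 0.
The cheapest feasible vertex uses only triple superphosphate, ammonium sulfate; compost blend, potassium nitrate, calcium nitrate are not used. Binding constraints: sulfur and phosphorus (P₂O₅).
So triple superphosphate = 1.267 kg, ammonium sulfate = 1.989 kg.
Total cost: 0.51·1.267 + 0.31·1.989 = 1.2628.

£1.26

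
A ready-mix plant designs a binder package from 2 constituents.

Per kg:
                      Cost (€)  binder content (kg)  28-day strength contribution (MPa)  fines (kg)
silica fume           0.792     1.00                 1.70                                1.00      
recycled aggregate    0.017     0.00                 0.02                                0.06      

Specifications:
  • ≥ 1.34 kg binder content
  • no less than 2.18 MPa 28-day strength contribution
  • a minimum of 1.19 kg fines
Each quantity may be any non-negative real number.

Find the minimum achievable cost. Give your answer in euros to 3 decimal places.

€1.061

Set it up as a linear program. Let x1 = kg of silica fume, x2 = kg of recycled aggregate.
Minimize 0.792x1 + 0.017x2 s.t.:
  1x1 ≥ 1.34   (binder content)
  1.7x1 + 0.02x2 ≥ 2.18   (28-day strength contribution)
  1x1 + 0.06x2 ≥ 1.19   (fines)
  x1, x2 ≥ 0.
The optimal basis is {silica fume}; recycled aggregate drops out. There the binder content constraint is tight.
So silica fume = 1.34 kg.
Cost = 0.792·1.34 = 1.06128.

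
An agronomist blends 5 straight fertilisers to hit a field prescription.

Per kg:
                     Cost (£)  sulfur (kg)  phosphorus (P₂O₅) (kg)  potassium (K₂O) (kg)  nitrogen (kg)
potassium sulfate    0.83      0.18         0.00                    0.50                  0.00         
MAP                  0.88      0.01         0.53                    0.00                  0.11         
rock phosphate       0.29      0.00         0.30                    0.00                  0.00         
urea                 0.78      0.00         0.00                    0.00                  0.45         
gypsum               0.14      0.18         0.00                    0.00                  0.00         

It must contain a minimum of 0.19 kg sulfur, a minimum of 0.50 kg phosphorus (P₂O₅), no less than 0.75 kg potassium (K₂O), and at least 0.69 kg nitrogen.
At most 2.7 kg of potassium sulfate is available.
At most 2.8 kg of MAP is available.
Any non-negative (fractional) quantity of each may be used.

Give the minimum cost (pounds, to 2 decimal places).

Let x1 = kg of potassium sulfate, x2 = kg of MAP, x3 = kg of rock phosphate, x4 = kg of urea, x5 = kg of gypsum.
min 0.83x1 + 0.88x2 + 0.29x3 + 0.78x4 + 0.14x5 with:
  0.18x1 + 0.01x2 + 0.18x5 ≥ 0.19   (sulfur)
  0.53x2 + 0.3x3 ≥ 0.5   (phosphorus (P₂O₅))
  0.5x1 ≥ 0.75   (potassium (K₂O))
  0.11x2 + 0.45x4 ≥ 0.69   (nitrogen)
  x1 ≤ 2.7
  x2 ≤ 2.8
  x1, x2, x3, x4, x5 ≥ 0.
The minimum-cost mix takes nothing from MAP, gypsum — only potassium sulfate, rock phosphate, urea. The phosphorus (P₂O₅), potassium (K₂O), nitrogen requirements are met with equality.
That vertex is x1 = 1.5, x3 = 1.667, x4 = 1.533.
Cost = 0.83·1.5 + 0.29·1.667 + 0.78·1.533 = 2.9242.

£2.92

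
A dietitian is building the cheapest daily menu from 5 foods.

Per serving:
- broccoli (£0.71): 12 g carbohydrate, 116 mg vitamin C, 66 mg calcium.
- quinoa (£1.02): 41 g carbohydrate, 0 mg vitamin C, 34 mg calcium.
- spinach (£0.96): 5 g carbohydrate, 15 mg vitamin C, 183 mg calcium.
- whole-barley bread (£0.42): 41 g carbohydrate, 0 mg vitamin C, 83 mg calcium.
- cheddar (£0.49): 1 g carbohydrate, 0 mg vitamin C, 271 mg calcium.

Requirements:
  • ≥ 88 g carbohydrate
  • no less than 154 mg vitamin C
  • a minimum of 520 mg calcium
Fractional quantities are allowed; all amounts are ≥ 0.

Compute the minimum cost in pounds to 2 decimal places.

£2.19

This is a linear program. Let x1 = servings of broccoli, x2 = servings of quinoa, x3 = servings of spinach, x4 = servings of whole-barley bread, x5 = servings of cheddar.
min 0.71x1 + 1.02x2 + 0.96x3 + 0.42x4 + 0.49x5 subject to:
  12x1 + 41x2 + 5x3 + 41x4 + 1x5 ≥ 88   (carbohydrate)
  116x1 + 15x3 ≥ 154   (vitamin C)
  66x1 + 34x2 + 183x3 + 83x4 + 271x5 ≥ 520   (calcium)
  x1, x2, x3, x4, x5 ≥ 0.
The optimal basis is {broccoli, whole-barley bread, cheddar}; quinoa, spinach drop out. The carbohydrate, vitamin C, calcium requirements are met with equality.
So broccoli = 1.328 servings, whole-barley bread = 1.732 servings, cheddar = 1.065 servings.
Total cost: 0.71·1.328 + 0.42·1.732 + 0.49·1.065 = 2.1922.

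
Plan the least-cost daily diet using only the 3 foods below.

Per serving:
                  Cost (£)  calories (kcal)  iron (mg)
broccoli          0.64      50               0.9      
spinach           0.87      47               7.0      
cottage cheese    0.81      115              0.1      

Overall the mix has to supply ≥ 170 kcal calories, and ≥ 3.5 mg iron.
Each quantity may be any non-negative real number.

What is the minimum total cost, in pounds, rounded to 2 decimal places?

£1.46

Let x1 = servings of broccoli, x2 = servings of spinach, x3 = servings of cottage cheese.
min 0.64x1 + 0.87x2 + 0.81x3 subject to:
  50x1 + 47x2 + 115x3 ≥ 170   (calories)
  0.9x1 + 7x2 + 0.1x3 ≥ 3.5   (iron)
  x1, x2, x3 ≥ 0.
At the optimum only spinach, cottage cheese are positive (broccoli = 0). There the calories and iron constraints are tight.
Solving gives x2 = 0.4817, x3 = 1.281.
Hence cost = 0.87·0.4817 + 0.81·1.281 = £1.4567.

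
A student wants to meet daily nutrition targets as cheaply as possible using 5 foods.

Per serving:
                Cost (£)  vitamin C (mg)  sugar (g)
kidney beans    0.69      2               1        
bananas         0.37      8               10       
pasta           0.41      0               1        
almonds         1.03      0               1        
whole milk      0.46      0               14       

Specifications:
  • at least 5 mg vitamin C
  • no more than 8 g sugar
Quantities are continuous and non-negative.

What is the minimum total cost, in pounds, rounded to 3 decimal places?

Let x1 = servings of kidney beans, x2 = servings of bananas, x3 = servings of pasta, x4 = servings of almonds, x5 = servings of whole milk.
min 0.69x1 + 0.37x2 + 0.41x3 + 1.03x4 + 0.46x5 s.t.:
  2x1 + 8x2 ≥ 5   (vitamin C)
  1x1 + 10x2 + 1x3 + 1x4 + 14x5 ≤ 8   (sugar)
  x1, x2, x3, x4, x5 ≥ 0.
At the optimum only bananas is positive (kidney beans, pasta, almonds, whole milk = 0). There the vitamin C constraint is tight.
Solving gives x2 = 0.625.
Cost = 0.37·0.625 = 0.23125.

£0.231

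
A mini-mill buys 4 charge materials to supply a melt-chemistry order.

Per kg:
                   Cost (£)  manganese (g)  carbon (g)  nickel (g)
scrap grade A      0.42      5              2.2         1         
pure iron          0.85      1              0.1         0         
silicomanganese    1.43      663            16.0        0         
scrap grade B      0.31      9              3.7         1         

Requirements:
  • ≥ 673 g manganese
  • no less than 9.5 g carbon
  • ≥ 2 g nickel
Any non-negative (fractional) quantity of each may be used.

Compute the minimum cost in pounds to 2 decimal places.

Set it up as a linear program. Let x1 = kg of scrap grade A, x2 = kg of pure iron, x3 = kg of silicomanganese, x4 = kg of scrap grade B.
Minimise 0.42x1 + 0.85x2 + 1.43x3 + 0.31x4 s.t.:
  5x1 + 1x2 + 663x3 + 9x4 ≥ 673   (manganese)
  2.2x1 + 0.1x2 + 16x3 + 3.7x4 ≥ 9.5   (carbon)
  1x1 + 1x4 ≥ 2   (nickel)
  x1, x2, x3, x4 ≥ 0.
The minimum-cost mix takes nothing from scrap grade A, pure iron — only silicomanganese, scrap grade B. There the manganese and nickel constraints are tight.
So silicomanganese = 0.9879 kg, scrap grade B = 2 kg.
Total cost: 1.43·0.9879 + 0.31·2 = 2.0327.

£2.03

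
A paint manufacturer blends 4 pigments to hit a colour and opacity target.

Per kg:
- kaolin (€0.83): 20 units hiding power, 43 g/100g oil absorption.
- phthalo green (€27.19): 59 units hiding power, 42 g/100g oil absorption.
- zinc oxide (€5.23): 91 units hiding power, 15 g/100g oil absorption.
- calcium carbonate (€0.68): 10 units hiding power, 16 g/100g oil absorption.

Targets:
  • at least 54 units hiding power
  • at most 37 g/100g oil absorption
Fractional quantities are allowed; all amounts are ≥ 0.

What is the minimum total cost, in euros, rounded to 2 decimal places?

This is a linear program. Let x1 = kg of kaolin, x2 = kg of phthalo green, x3 = kg of zinc oxide, x4 = kg of calcium carbonate.
min 0.83x1 + 27.19x2 + 5.23x3 + 0.68x4 with:
  20x1 + 59x2 + 91x3 + 10x4 ≥ 54   (hiding power)
  43x1 + 42x2 + 15x3 + 16x4 ≤ 37   (oil absorption)
  x1, x2, x3, x4 ≥ 0.
The optimal basis is {kaolin, zinc oxide}; phthalo green, calcium carbonate drop out. Binding constraints: hiding power and oil absorption.
That vertex is x1 = 0.7077, x3 = 0.4379.
Objective = 0.83·0.7077 + 5.23·0.4379 = 2.8776.

€2.88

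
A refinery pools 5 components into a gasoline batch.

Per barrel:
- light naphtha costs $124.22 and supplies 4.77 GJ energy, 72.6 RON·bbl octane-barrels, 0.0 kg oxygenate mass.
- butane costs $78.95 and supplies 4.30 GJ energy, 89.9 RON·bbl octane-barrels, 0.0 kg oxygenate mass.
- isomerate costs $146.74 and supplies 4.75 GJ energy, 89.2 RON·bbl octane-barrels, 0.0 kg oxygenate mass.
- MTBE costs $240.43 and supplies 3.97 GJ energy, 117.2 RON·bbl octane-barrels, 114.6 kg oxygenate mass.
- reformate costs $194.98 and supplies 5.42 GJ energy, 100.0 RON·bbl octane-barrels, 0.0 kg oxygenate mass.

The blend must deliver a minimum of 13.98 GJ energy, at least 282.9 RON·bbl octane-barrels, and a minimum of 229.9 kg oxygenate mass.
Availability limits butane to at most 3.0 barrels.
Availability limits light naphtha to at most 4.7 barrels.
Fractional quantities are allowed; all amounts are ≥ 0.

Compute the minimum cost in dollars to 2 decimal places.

$592.78

Set it up as a linear program. Let x1 = barrels of light naphtha, x2 = barrels of butane, x3 = barrels of isomerate, x4 = barrels of MTBE, x5 = barrels of reformate.
Minimise 124.22x1 + 78.95x2 + 146.74x3 + 240.43x4 + 194.98x5 s.t.:
  4.77x1 + 4.3x2 + 4.75x3 + 3.97x4 + 5.42x5 ≥ 13.98   (energy)
  72.6x1 + 89.9x2 + 89.2x3 + 117.2x4 + 100x5 ≥ 282.9   (octane-barrels)
  114.6x4 ≥ 229.9   (oxygenate mass)
  x2 ≤ 3
  x1 ≤ 4.7
  x1, x2, x3, x4, x5 ≥ 0.
The minimum-cost mix takes nothing from light naphtha, isomerate, reformate — only butane, MTBE. Binding constraints: energy and oxygenate mass.
Optimal quantities: butane = 1.399 barrels, MTBE = 2.0061 barrels.
Total cost: 78.95·1.399 + 240.43·2.0061 = 592.7777.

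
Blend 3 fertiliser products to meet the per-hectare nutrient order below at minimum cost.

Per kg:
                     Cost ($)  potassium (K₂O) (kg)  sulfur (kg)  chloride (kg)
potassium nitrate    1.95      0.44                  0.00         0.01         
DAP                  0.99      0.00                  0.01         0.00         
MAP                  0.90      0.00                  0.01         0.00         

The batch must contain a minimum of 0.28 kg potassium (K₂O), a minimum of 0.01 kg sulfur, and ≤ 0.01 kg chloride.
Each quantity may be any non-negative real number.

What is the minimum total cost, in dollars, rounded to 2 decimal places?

$2.14

Let x1 = kg of potassium nitrate, x2 = kg of DAP, x3 = kg of MAP.
Minimise 1.95x1 + 0.99x2 + 0.9x3 subject to:
  0.44x1 ≥ 0.28   (potassium (K₂O))
  0.01x2 + 0.01x3 ≥ 0.01   (sulfur)
  0.01x1 ≤ 0.01   (chloride)
  x1, x2, x3 ≥ 0.
At the optimum only potassium nitrate, MAP are positive (DAP = 0). The potassium (K₂O) and sulfur requirements are met with equality.
That vertex is x1 = 0.6364, x3 = 1.
Hence cost = 1.95·0.6364 + 0.9·1 = $2.1410.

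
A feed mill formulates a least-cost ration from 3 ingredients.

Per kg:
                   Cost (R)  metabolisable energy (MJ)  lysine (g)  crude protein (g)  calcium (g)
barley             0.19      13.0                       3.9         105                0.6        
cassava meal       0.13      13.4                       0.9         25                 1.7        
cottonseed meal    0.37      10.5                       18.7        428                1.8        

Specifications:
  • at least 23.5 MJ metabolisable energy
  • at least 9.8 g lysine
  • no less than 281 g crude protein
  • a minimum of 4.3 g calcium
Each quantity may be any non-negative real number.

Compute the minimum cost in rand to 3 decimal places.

R0.455

Treat it as an LP. Let x1 = kg of barley, x2 = kg of cassava meal, x3 = kg of cottonseed meal.
min 0.19x1 + 0.13x2 + 0.37x3 subject to:
  13x1 + 13.4x2 + 10.5x3 ≥ 23.5   (metabolisable energy)
  3.9x1 + 0.9x2 + 18.7x3 ≥ 9.8   (lysine)
  105x1 + 25x2 + 428x3 ≥ 281   (crude protein)
  0.6x1 + 1.7x2 + 1.8x3 ≥ 4.3   (calcium)
  x1, x2, x3 ≥ 0.
At the optimum only cassava meal, cottonseed meal are positive (barley = 0). Binding constraints: crude protein and calcium.
So cassava meal = 1.955 kg, cottonseed meal = 0.5423 kg.
Objective = 0.13·1.955 + 0.37·0.5423 = 0.45480.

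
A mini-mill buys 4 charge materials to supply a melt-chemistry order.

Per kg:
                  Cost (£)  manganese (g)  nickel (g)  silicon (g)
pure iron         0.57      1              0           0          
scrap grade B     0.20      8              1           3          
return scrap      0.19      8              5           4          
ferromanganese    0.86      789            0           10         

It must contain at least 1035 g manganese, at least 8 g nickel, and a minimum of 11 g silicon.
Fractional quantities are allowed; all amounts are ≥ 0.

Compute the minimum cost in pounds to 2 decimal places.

Let x1 = kg of pure iron, x2 = kg of scrap grade B, x3 = kg of return scrap, x4 = kg of ferromanganese.
min 0.57x1 + 0.2x2 + 0.19x3 + 0.86x4 subject to:
  1x1 + 8x2 + 8x3 + 789x4 ≥ 1035   (manganese)
  1x2 + 5x3 ≥ 8   (nickel)
  3x2 + 4x3 + 10x4 ≥ 11   (silicon)
  x1, x2, x3, x4 ≥ 0.
The optimal basis is {return scrap, ferromanganese}; pure iron, scrap grade B drop out. There the manganese and nickel constraints are tight.
That vertex is x3 = 1.6, x4 = 1.296.
Cost = 0.19·1.6 + 0.86·1.296 = 1.4186.

£1.42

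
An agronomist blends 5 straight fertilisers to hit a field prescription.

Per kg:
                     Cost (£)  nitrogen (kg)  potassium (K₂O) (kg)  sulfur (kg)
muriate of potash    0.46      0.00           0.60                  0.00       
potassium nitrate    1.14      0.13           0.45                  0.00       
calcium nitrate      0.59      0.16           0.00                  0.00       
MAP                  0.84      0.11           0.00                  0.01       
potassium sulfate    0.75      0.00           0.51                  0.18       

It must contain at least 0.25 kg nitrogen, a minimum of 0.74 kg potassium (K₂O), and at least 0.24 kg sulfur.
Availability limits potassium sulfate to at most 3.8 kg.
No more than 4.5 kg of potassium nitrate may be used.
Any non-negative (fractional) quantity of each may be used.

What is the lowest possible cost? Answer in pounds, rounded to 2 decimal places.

£1.97

Let x1 = kg of muriate of potash, x2 = kg of potassium nitrate, x3 = kg of calcium nitrate, x4 = kg of MAP, x5 = kg of potassium sulfate.
Minimize 0.46x1 + 1.14x2 + 0.59x3 + 0.84x4 + 0.75x5 with:
  0.13x2 + 0.16x3 + 0.11x4 ≥ 0.25   (nitrogen)
  0.6x1 + 0.45x2 + 0.51x5 ≥ 0.74   (potassium (K₂O))
  0.01x4 + 0.18x5 ≥ 0.24   (sulfur)
  x5 ≤ 3.8
  x2 ≤ 4.5
  x1, x2, x3, x4, x5 ≥ 0.
At the optimum only muriate of potash, calcium nitrate, potassium sulfate are positive (potassium nitrate, MAP = 0). There the nitrogen, potassium (K₂O), sulfur constraints are tight.
Solving gives x1 = 0.1, x3 = 1.562, x5 = 1.333.
Hence cost = 0.46·0.1 + 0.59·1.562 + 0.75·1.333 = £1.9673.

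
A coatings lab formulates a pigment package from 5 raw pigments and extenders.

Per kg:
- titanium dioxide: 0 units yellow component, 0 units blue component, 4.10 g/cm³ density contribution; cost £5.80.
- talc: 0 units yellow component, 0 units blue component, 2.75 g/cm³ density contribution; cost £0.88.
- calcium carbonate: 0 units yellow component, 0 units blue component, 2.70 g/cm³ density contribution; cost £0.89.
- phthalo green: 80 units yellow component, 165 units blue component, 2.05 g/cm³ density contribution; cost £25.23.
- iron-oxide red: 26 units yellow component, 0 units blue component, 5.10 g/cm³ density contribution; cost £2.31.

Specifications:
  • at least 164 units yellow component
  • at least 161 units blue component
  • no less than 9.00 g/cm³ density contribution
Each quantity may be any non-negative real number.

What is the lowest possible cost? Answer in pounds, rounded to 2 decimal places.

£32.25

Let x1 = kg of titanium dioxide, x2 = kg of talc, x3 = kg of calcium carbonate, x4 = kg of phthalo green, x5 = kg of iron-oxide red.
min 5.8x1 + 0.88x2 + 0.89x3 + 25.23x4 + 2.31x5 subject to:
  80x4 + 26x5 ≥ 164   (yellow component)
  165x4 ≥ 161   (blue component)
  4.1x1 + 2.75x2 + 2.7x3 + 2.05x4 + 5.1x5 ≥ 9   (density contribution)
  x1, x2, x3, x4, x5 ≥ 0.
The optimal basis is {phthalo green, iron-oxide red}; titanium dioxide, talc, calcium carbonate drop out. There the yellow component and blue component constraints are tight.
Optimal quantities: phthalo green = 0.9758 kg, iron-oxide red = 3.305 kg.
Objective = 25.23·0.9758 + 2.31·3.305 = 32.2540.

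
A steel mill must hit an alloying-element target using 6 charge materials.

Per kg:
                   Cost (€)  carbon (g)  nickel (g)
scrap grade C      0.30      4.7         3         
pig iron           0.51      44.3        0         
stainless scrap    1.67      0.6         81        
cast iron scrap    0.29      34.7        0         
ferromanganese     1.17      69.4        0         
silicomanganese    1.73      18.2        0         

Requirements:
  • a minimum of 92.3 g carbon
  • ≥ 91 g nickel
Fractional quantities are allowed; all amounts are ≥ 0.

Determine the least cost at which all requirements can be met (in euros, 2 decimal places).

€2.64

Treat it as an LP. Let x1 = kg of scrap grade C, x2 = kg of pig iron, x3 = kg of stainless scrap, x4 = kg of cast iron scrap, x5 = kg of ferromanganese, x6 = kg of silicomanganese.
min 0.3x1 + 0.51x2 + 1.67x3 + 0.29x4 + 1.17x5 + 1.73x6 s.t.:
  4.7x1 + 44.3x2 + 0.6x3 + 34.7x4 + 69.4x5 + 18.2x6 ≥ 92.3   (carbon)
  3x1 + 81x3 ≥ 91   (nickel)
  x1, x2, x3, x4, x5, x6 ≥ 0.
The minimum-cost mix takes nothing from scrap grade C, pig iron, ferromanganese, silicomanganese — only stainless scrap, cast iron scrap. Binding constraints: carbon and nickel.
Optimal quantities: stainless scrap = 1.123 kg, cast iron scrap = 2.641 kg.
Objective = 1.67·1.123 + 0.29·2.641 = 2.6413.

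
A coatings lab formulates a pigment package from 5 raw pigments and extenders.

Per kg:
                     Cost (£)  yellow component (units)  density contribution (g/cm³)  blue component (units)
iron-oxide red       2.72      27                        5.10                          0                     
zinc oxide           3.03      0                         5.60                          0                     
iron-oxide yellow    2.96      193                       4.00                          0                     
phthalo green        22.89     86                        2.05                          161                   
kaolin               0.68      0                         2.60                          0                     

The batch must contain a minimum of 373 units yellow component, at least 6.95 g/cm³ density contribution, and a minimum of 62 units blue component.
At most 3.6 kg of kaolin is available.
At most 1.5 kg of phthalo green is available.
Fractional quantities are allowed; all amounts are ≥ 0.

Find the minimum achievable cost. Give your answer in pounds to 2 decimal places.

Let x1 = kg of iron-oxide red, x2 = kg of zinc oxide, x3 = kg of iron-oxide yellow, x4 = kg of phthalo green, x5 = kg of kaolin.
min 2.72x1 + 3.03x2 + 2.96x3 + 22.89x4 + 0.68x5 s.t.:
  27x1 + 193x3 + 86x4 ≥ 373   (yellow component)
  5.1x1 + 5.6x2 + 4x3 + 2.05x4 + 2.6x5 ≥ 6.95   (density contribution)
  161x4 ≥ 62   (blue component)
  x5 ≤ 3.6
  x4 ≤ 1.5
  x1, x2, x3, x4, x5 ≥ 0.
The cheapest feasible vertex uses only iron-oxide yellow, phthalo green; iron-oxide red, zinc oxide, kaolin are not used. Binding constraints: yellow component and blue component.
Optimal quantities: iron-oxide yellow = 1.761 kg, phthalo green = 0.3851 kg.
Objective = 2.96·1.761 + 22.89·0.3851 = 14.0275.

£14.03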